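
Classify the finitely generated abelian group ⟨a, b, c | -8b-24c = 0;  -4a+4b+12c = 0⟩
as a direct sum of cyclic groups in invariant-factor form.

rank_ℚ(R)=2; free=3−2=1
SNF(R) diag = [4, 8] → torsion [4, 8]

Answer: M ≅ ℤ^1 ⊕ ℤ/4 ⊕ ℤ/8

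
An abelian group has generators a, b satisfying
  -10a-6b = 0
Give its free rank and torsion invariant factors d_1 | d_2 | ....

rank_ℚ(R)=1; free=2−1=1
SNF(R) diag = [2] → torsion [2]

Answer: M ≅ ℤ^1 ⊕ ℤ/2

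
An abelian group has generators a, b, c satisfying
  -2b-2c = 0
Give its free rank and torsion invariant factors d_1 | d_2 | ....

Answer: M ≅ ℤ^2 ⊕ ℤ/2

Derivation:
rank_ℚ(R)=1; free=3−1=2
SNF(R) diag = [2] → torsion [2]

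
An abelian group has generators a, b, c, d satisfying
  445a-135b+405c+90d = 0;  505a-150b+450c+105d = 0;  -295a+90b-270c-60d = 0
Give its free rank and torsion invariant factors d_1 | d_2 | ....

rank_ℚ(R)=3; free=4−3=1
SNF(R) diag = [5, 15, 15] → torsion [5, 15, 15]

Answer: M ≅ ℤ^1 ⊕ ℤ/5 ⊕ ℤ/15 ⊕ ℤ/15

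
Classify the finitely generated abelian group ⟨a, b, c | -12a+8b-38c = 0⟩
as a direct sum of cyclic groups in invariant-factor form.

Answer: M ≅ ℤ^2 ⊕ ℤ/2

Derivation:
rank_ℚ(R)=1; free=3−1=2
SNF(R) diag = [2] → torsion [2]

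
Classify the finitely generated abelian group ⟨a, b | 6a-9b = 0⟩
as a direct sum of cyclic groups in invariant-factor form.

Answer: M ≅ ℤ^1 ⊕ ℤ/3

Derivation:
rank_ℚ(R)=1; free=2−1=1
SNF(R) diag = [3] → torsion [3]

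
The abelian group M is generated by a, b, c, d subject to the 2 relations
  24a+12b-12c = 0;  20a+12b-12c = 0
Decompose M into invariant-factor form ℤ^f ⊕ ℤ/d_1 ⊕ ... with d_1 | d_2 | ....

rank_ℚ(R)=2; free=4−2=2
SNF(R) diag = [4, 12] → torsion [4, 12]

Answer: M ≅ ℤ^2 ⊕ ℤ/4 ⊕ ℤ/12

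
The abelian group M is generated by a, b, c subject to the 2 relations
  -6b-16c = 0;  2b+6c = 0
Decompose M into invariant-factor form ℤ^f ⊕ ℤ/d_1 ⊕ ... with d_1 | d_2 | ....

Answer: M ≅ ℤ^1 ⊕ ℤ/2 ⊕ ℤ/2

Derivation:
rank_ℚ(R)=2; free=3−2=1
SNF(R) diag = [2, 2] → torsion [2, 2]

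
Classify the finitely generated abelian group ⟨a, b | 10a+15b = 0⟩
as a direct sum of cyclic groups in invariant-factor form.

Answer: M ≅ ℤ^1 ⊕ ℤ/5

Derivation:
rank_ℚ(R)=1; free=2−1=1
SNF(R) diag = [5] → torsion [5]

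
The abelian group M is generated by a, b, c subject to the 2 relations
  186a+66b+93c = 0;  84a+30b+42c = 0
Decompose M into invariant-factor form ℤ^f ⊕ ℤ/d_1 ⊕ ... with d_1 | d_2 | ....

Answer: M ≅ ℤ^1 ⊕ ℤ/3 ⊕ ℤ/6

Derivation:
rank_ℚ(R)=2; free=3−2=1
SNF(R) diag = [3, 6] → torsion [3, 6]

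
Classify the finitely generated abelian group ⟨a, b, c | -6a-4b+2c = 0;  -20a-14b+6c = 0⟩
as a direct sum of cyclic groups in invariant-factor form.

Answer: M ≅ ℤ^1 ⊕ ℤ/2 ⊕ ℤ/2

Derivation:
rank_ℚ(R)=2; free=3−2=1
SNF(R) diag = [2, 2] → torsion [2, 2]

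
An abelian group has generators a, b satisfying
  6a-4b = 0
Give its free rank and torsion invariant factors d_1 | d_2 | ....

rank_ℚ(R)=1; free=2−1=1
SNF(R) diag = [2] → torsion [2]

Answer: M ≅ ℤ^1 ⊕ ℤ/2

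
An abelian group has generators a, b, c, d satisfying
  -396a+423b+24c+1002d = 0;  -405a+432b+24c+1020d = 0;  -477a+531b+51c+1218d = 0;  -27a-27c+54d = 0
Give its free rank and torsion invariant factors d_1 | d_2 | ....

rank_ℚ(R)=4; free=4−4=0
SNF(R) diag = [3, 9, 27, 54] → torsion [3, 9, 27, 54]

Answer: M ≅ ℤ/3 ⊕ ℤ/9 ⊕ ℤ/27 ⊕ ℤ/54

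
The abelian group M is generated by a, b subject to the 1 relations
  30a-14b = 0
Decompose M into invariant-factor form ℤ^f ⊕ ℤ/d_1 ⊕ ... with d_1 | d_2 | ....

rank_ℚ(R)=1; free=2−1=1
SNF(R) diag = [2] → torsion [2]

Answer: M ≅ ℤ^1 ⊕ ℤ/2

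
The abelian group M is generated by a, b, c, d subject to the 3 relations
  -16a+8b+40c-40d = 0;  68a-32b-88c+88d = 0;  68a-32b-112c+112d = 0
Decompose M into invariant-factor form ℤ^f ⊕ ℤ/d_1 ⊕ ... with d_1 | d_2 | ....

Answer: M ≅ ℤ^1 ⊕ ℤ/4 ⊕ ℤ/8 ⊕ ℤ/24

Derivation:
rank_ℚ(R)=3; free=4−3=1
SNF(R) diag = [4, 8, 24] → torsion [4, 8, 24]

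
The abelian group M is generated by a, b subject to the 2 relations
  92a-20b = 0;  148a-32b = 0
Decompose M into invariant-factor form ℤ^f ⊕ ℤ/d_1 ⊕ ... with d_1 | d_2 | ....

rank_ℚ(R)=2; free=2−2=0
SNF(R) diag = [4, 4] → torsion [4, 4]

Answer: M ≅ ℤ/4 ⊕ ℤ/4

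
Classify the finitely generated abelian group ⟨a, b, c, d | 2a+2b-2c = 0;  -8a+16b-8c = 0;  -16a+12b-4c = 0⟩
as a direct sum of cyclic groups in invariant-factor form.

Answer: M ≅ ℤ^1 ⊕ ℤ/2 ⊕ ℤ/4 ⊕ ℤ/8

Derivation:
rank_ℚ(R)=3; free=4−3=1
SNF(R) diag = [2, 4, 8] → torsion [2, 4, 8]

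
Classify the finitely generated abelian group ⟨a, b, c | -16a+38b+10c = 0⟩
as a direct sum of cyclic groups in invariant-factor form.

Answer: M ≅ ℤ^2 ⊕ ℤ/2

Derivation:
rank_ℚ(R)=1; free=3−1=2
SNF(R) diag = [2] → torsion [2]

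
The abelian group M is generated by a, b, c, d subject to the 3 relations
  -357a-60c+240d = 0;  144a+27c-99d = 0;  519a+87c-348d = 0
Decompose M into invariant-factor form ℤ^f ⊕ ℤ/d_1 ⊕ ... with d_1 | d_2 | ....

Answer: M ≅ ℤ^1 ⊕ ℤ/3 ⊕ ℤ/9 ⊕ ℤ/27

Derivation:
rank_ℚ(R)=3; free=4−3=1
SNF(R) diag = [3, 9, 27] → torsion [3, 9, 27]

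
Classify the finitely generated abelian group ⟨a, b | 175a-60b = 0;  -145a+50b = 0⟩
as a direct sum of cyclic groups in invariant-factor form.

Answer: M ≅ ℤ/5 ⊕ ℤ/10

Derivation:
rank_ℚ(R)=2; free=2−2=0
SNF(R) diag = [5, 10] → torsion [5, 10]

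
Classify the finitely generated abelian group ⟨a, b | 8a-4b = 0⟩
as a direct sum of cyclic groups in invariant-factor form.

Answer: M ≅ ℤ^1 ⊕ ℤ/4

Derivation:
rank_ℚ(R)=1; free=2−1=1
SNF(R) diag = [4] → torsion [4]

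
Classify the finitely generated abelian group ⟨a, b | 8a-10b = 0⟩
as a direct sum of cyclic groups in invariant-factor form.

rank_ℚ(R)=1; free=2−1=1
SNF(R) diag = [2] → torsion [2]

Answer: M ≅ ℤ^1 ⊕ ℤ/2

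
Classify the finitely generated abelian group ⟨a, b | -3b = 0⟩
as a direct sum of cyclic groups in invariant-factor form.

rank_ℚ(R)=1; free=2−1=1
SNF(R) diag = [3] → torsion [3]

Answer: M ≅ ℤ^1 ⊕ ℤ/3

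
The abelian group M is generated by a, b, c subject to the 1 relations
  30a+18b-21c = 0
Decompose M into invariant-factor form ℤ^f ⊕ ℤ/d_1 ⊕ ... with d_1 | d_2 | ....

rank_ℚ(R)=1; free=3−1=2
SNF(R) diag = [3] → torsion [3]

Answer: M ≅ ℤ^2 ⊕ ℤ/3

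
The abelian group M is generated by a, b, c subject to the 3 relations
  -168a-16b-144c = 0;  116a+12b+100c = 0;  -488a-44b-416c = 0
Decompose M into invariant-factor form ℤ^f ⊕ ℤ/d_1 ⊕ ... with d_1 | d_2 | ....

rank_ℚ(R)=3; free=3−3=0
SNF(R) diag = [4, 4, 8] → torsion [4, 4, 8]

Answer: M ≅ ℤ/4 ⊕ ℤ/4 ⊕ ℤ/8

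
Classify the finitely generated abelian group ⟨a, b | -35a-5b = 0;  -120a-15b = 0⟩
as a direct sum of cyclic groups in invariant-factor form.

Answer: M ≅ ℤ/5 ⊕ ℤ/15

Derivation:
rank_ℚ(R)=2; free=2−2=0
SNF(R) diag = [5, 15] → torsion [5, 15]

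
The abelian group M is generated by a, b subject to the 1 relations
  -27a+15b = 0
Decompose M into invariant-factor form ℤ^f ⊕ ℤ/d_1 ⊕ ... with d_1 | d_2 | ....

Answer: M ≅ ℤ^1 ⊕ ℤ/3

Derivation:
rank_ℚ(R)=1; free=2−1=1
SNF(R) diag = [3] → torsion [3]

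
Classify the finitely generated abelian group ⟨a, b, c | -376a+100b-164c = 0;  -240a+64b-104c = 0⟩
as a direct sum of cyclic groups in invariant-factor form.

Answer: M ≅ ℤ^1 ⊕ ℤ/4 ⊕ ℤ/8

Derivation:
rank_ℚ(R)=2; free=3−2=1
SNF(R) diag = [4, 8] → torsion [4, 8]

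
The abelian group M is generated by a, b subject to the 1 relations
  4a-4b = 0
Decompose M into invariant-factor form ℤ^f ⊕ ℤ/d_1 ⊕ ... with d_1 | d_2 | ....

Answer: M ≅ ℤ^1 ⊕ ℤ/4

Derivation:
rank_ℚ(R)=1; free=2−1=1
SNF(R) diag = [4] → torsion [4]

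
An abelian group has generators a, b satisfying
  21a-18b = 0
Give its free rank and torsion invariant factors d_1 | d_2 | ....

Answer: M ≅ ℤ^1 ⊕ ℤ/3

Derivation:
rank_ℚ(R)=1; free=2−1=1
SNF(R) diag = [3] → torsion [3]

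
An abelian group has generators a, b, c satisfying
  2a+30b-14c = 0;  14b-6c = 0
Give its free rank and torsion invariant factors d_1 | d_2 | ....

rank_ℚ(R)=2; free=3−2=1
SNF(R) diag = [2, 2] → torsion [2, 2]

Answer: M ≅ ℤ^1 ⊕ ℤ/2 ⊕ ℤ/2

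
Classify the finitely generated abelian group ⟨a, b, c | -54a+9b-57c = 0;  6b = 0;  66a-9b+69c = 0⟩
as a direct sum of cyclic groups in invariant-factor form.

rank_ℚ(R)=3; free=3−3=0
SNF(R) diag = [3, 6, 12] → torsion [3, 6, 12]

Answer: M ≅ ℤ/3 ⊕ ℤ/6 ⊕ ℤ/12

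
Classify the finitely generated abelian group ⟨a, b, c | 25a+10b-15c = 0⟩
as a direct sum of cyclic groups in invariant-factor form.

rank_ℚ(R)=1; free=3−1=2
SNF(R) diag = [5] → torsion [5]

Answer: M ≅ ℤ^2 ⊕ ℤ/5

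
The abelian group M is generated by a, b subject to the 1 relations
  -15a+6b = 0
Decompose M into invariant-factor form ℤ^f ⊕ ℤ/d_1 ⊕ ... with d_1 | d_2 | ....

rank_ℚ(R)=1; free=2−1=1
SNF(R) diag = [3] → torsion [3]

Answer: M ≅ ℤ^1 ⊕ ℤ/3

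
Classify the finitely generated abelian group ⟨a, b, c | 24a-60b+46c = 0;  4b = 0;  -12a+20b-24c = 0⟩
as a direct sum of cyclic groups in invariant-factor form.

Answer: M ≅ ℤ/2 ⊕ ℤ/4 ⊕ ℤ/12

Derivation:
rank_ℚ(R)=3; free=3−3=0
SNF(R) diag = [2, 4, 12] → torsion [2, 4, 12]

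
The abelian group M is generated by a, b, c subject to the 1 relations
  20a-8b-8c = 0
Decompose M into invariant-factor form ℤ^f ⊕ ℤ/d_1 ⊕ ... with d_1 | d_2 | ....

rank_ℚ(R)=1; free=3−1=2
SNF(R) diag = [4] → torsion [4]

Answer: M ≅ ℤ^2 ⊕ ℤ/4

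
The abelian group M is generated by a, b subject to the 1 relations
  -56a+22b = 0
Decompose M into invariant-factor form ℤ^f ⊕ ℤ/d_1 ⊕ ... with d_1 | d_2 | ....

Answer: M ≅ ℤ^1 ⊕ ℤ/2

Derivation:
rank_ℚ(R)=1; free=2−1=1
SNF(R) diag = [2] → torsion [2]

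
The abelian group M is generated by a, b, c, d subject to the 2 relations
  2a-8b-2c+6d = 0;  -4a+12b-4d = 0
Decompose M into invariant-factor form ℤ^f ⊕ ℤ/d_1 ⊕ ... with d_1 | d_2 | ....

rank_ℚ(R)=2; free=4−2=2
SNF(R) diag = [2, 4] → torsion [2, 4]

Answer: M ≅ ℤ^2 ⊕ ℤ/2 ⊕ ℤ/4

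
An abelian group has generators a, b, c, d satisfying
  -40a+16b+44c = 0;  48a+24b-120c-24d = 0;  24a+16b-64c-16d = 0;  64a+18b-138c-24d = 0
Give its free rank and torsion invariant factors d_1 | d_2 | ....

rank_ℚ(R)=4; free=4−4=0
SNF(R) diag = [2, 4, 8, 24] → torsion [2, 4, 8, 24]

Answer: M ≅ ℤ/2 ⊕ ℤ/4 ⊕ ℤ/8 ⊕ ℤ/24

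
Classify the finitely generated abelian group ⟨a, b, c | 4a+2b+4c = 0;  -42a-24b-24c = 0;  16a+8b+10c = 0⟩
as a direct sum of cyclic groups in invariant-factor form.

rank_ℚ(R)=3; free=3−3=0
SNF(R) diag = [2, 6, 6] → torsion [2, 6, 6]

Answer: M ≅ ℤ/2 ⊕ ℤ/6 ⊕ ℤ/6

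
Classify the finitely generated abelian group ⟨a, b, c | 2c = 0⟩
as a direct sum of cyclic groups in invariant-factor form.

rank_ℚ(R)=1; free=3−1=2
SNF(R) diag = [2] → torsion [2]

Answer: M ≅ ℤ^2 ⊕ ℤ/2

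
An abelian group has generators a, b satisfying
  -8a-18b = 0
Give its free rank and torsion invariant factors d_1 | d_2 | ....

rank_ℚ(R)=1; free=2−1=1
SNF(R) diag = [2] → torsion [2]

Answer: M ≅ ℤ^1 ⊕ ℤ/2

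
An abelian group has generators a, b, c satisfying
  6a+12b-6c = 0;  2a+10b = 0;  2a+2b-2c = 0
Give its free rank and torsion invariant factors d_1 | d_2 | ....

Answer: M ≅ ℤ/2 ⊕ ℤ/2 ⊕ ℤ/6

Derivation:
rank_ℚ(R)=3; free=3−3=0
SNF(R) diag = [2, 2, 6] → torsion [2, 2, 6]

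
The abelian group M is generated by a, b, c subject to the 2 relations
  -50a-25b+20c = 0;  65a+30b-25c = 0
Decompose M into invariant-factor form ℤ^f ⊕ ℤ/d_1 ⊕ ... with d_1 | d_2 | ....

Answer: M ≅ ℤ^1 ⊕ ℤ/5 ⊕ ℤ/5

Derivation:
rank_ℚ(R)=2; free=3−2=1
SNF(R) diag = [5, 5] → torsion [5, 5]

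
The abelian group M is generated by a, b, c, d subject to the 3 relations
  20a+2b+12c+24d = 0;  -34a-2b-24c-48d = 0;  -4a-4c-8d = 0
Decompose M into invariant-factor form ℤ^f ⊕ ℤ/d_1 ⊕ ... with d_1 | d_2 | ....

Answer: M ≅ ℤ^1 ⊕ ℤ/2 ⊕ ℤ/2 ⊕ ℤ/4

Derivation:
rank_ℚ(R)=3; free=4−3=1
SNF(R) diag = [2, 2, 4] → torsion [2, 2, 4]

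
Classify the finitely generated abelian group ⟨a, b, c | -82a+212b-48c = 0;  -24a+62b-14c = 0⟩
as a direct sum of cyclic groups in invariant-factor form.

Answer: M ≅ ℤ^1 ⊕ ℤ/2 ⊕ ℤ/2

Derivation:
rank_ℚ(R)=2; free=3−2=1
SNF(R) diag = [2, 2] → torsion [2, 2]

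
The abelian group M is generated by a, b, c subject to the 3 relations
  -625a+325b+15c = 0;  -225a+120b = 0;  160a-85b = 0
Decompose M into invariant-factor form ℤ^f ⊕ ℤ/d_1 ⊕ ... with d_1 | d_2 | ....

Answer: M ≅ ℤ/5 ⊕ ℤ/15 ⊕ ℤ/15

Derivation:
rank_ℚ(R)=3; free=3−3=0
SNF(R) diag = [5, 15, 15] → torsion [5, 15, 15]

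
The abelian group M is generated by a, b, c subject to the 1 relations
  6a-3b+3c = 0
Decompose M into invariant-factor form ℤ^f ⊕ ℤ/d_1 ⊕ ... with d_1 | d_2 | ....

Answer: M ≅ ℤ^2 ⊕ ℤ/3

Derivation:
rank_ℚ(R)=1; free=3−1=2
SNF(R) diag = [3] → torsion [3]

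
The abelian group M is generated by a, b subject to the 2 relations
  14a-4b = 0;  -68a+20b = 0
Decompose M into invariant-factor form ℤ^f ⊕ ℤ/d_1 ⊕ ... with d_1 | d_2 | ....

rank_ℚ(R)=2; free=2−2=0
SNF(R) diag = [2, 4] → torsion [2, 4]

Answer: M ≅ ℤ/2 ⊕ ℤ/4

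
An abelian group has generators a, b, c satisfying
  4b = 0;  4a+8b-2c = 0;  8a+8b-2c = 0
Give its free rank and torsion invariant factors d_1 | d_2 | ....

rank_ℚ(R)=3; free=3−3=0
SNF(R) diag = [2, 4, 4] → torsion [2, 4, 4]

Answer: M ≅ ℤ/2 ⊕ ℤ/4 ⊕ ℤ/4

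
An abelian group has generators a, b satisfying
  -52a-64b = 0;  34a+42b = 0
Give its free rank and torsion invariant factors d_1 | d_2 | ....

rank_ℚ(R)=2; free=2−2=0
SNF(R) diag = [2, 4] → torsion [2, 4]

Answer: M ≅ ℤ/2 ⊕ ℤ/4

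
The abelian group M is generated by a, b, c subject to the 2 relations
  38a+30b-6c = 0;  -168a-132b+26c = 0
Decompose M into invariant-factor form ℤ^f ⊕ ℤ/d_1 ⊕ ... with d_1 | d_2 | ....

Answer: M ≅ ℤ^1 ⊕ ℤ/2 ⊕ ℤ/2

Derivation:
rank_ℚ(R)=2; free=3−2=1
SNF(R) diag = [2, 2] → torsion [2, 2]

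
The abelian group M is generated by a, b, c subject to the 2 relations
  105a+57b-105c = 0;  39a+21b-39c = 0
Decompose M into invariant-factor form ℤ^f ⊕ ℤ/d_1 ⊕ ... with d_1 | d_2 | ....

Answer: M ≅ ℤ^1 ⊕ ℤ/3 ⊕ ℤ/6

Derivation:
rank_ℚ(R)=2; free=3−2=1
SNF(R) diag = [3, 6] → torsion [3, 6]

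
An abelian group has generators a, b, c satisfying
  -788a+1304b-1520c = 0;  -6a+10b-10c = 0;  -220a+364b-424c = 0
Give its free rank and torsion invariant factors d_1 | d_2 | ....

Answer: M ≅ ℤ/2 ⊕ ℤ/4 ⊕ ℤ/12

Derivation:
rank_ℚ(R)=3; free=3−3=0
SNF(R) diag = [2, 4, 12] → torsion [2, 4, 12]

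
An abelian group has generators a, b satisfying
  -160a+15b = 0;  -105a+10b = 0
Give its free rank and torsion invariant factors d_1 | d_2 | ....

rank_ℚ(R)=2; free=2−2=0
SNF(R) diag = [5, 5] → torsion [5, 5]

Answer: M ≅ ℤ/5 ⊕ ℤ/5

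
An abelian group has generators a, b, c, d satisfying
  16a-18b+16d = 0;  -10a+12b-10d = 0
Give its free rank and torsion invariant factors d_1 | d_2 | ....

Answer: M ≅ ℤ^2 ⊕ ℤ/2 ⊕ ℤ/6

Derivation:
rank_ℚ(R)=2; free=4−2=2
SNF(R) diag = [2, 6] → torsion [2, 6]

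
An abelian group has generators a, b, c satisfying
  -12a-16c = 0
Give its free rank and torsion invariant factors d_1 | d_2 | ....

Answer: M ≅ ℤ^2 ⊕ ℤ/4

Derivation:
rank_ℚ(R)=1; free=3−1=2
SNF(R) diag = [4] → torsion [4]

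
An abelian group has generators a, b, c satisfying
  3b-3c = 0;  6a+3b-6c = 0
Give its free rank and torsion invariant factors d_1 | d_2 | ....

Answer: M ≅ ℤ^1 ⊕ ℤ/3 ⊕ ℤ/3

Derivation:
rank_ℚ(R)=2; free=3−2=1
SNF(R) diag = [3, 3] → torsion [3, 3]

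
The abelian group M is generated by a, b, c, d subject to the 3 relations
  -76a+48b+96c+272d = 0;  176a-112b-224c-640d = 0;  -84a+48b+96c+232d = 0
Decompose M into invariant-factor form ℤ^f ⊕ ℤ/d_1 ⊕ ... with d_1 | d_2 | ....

Answer: M ≅ ℤ^1 ⊕ ℤ/4 ⊕ ℤ/8 ⊕ ℤ/16

Derivation:
rank_ℚ(R)=3; free=4−3=1
SNF(R) diag = [4, 8, 16] → torsion [4, 8, 16]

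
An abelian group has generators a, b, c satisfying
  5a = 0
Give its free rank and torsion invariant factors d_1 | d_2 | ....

Answer: M ≅ ℤ^2 ⊕ ℤ/5

Derivation:
rank_ℚ(R)=1; free=3−1=2
SNF(R) diag = [5] → torsion [5]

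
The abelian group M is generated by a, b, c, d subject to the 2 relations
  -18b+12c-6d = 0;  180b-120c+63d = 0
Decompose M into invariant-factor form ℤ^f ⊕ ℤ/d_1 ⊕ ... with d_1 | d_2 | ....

rank_ℚ(R)=2; free=4−2=2
SNF(R) diag = [3, 6] → torsion [3, 6]

Answer: M ≅ ℤ^2 ⊕ ℤ/3 ⊕ ℤ/6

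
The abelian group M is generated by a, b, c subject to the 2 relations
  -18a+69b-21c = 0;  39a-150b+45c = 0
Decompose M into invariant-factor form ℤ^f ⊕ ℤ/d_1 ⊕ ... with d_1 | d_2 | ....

Answer: M ≅ ℤ^1 ⊕ ℤ/3 ⊕ ℤ/3

Derivation:
rank_ℚ(R)=2; free=3−2=1
SNF(R) diag = [3, 3] → torsion [3, 3]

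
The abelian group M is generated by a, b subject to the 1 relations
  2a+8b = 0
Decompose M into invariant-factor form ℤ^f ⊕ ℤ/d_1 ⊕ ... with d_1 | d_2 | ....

rank_ℚ(R)=1; free=2−1=1
SNF(R) diag = [2] → torsion [2]

Answer: M ≅ ℤ^1 ⊕ ℤ/2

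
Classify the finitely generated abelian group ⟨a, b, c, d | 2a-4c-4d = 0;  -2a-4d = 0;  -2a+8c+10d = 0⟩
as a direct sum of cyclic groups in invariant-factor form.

rank_ℚ(R)=3; free=4−3=1
SNF(R) diag = [2, 2, 4] → torsion [2, 2, 4]

Answer: M ≅ ℤ^1 ⊕ ℤ/2 ⊕ ℤ/2 ⊕ ℤ/4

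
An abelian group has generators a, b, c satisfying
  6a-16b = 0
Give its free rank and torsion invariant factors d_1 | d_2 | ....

rank_ℚ(R)=1; free=3−1=2
SNF(R) diag = [2] → torsion [2]

Answer: M ≅ ℤ^2 ⊕ ℤ/2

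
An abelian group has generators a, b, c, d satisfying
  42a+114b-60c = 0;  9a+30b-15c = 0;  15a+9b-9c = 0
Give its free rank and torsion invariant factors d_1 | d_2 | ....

rank_ℚ(R)=3; free=4−3=1
SNF(R) diag = [3, 3, 6] → torsion [3, 3, 6]

Answer: M ≅ ℤ^1 ⊕ ℤ/3 ⊕ ℤ/3 ⊕ ℤ/6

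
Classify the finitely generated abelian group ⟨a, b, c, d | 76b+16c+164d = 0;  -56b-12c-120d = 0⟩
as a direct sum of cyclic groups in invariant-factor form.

Answer: M ≅ ℤ^2 ⊕ ℤ/4 ⊕ ℤ/4

Derivation:
rank_ℚ(R)=2; free=4−2=2
SNF(R) diag = [4, 4] → torsion [4, 4]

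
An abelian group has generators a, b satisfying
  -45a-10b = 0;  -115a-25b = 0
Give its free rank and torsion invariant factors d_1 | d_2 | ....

Answer: M ≅ ℤ/5 ⊕ ℤ/5

Derivation:
rank_ℚ(R)=2; free=2−2=0
SNF(R) diag = [5, 5] → torsion [5, 5]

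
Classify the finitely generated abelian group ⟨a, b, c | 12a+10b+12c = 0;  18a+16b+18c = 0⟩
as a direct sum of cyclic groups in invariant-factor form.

Answer: M ≅ ℤ^1 ⊕ ℤ/2 ⊕ ℤ/6

Derivation:
rank_ℚ(R)=2; free=3−2=1
SNF(R) diag = [2, 6] → torsion [2, 6]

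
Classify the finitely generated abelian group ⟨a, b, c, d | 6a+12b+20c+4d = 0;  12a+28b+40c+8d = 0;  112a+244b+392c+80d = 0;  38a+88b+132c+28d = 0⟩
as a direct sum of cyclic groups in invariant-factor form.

rank_ℚ(R)=4; free=4−4=0
SNF(R) diag = [2, 4, 8, 8] → torsion [2, 4, 8, 8]

Answer: M ≅ ℤ/2 ⊕ ℤ/4 ⊕ ℤ/8 ⊕ ℤ/8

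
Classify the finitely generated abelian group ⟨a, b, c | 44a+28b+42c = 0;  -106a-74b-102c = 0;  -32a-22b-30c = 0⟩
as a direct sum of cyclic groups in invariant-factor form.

rank_ℚ(R)=3; free=3−3=0
SNF(R) diag = [2, 6, 18] → torsion [2, 6, 18]

Answer: M ≅ ℤ/2 ⊕ ℤ/6 ⊕ ℤ/18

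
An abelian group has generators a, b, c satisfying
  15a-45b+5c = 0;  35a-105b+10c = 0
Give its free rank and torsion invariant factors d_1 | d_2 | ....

rank_ℚ(R)=2; free=3−2=1
SNF(R) diag = [5, 5] → torsion [5, 5]

Answer: M ≅ ℤ^1 ⊕ ℤ/5 ⊕ ℤ/5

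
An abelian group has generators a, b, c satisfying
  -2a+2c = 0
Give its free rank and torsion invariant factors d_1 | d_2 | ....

rank_ℚ(R)=1; free=3−1=2
SNF(R) diag = [2] → torsion [2]

Answer: M ≅ ℤ^2 ⊕ ℤ/2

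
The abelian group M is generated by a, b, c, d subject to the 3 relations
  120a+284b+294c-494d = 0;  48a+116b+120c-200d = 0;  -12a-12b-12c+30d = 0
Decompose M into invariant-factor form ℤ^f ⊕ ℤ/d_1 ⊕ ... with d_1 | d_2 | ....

Answer: M ≅ ℤ^1 ⊕ ℤ/2 ⊕ ℤ/6 ⊕ ℤ/12

Derivation:
rank_ℚ(R)=3; free=4−3=1
SNF(R) diag = [2, 6, 12] → torsion [2, 6, 12]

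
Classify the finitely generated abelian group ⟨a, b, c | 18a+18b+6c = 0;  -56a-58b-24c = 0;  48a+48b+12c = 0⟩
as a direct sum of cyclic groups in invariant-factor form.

rank_ℚ(R)=3; free=3−3=0
SNF(R) diag = [2, 6, 12] → torsion [2, 6, 12]

Answer: M ≅ ℤ/2 ⊕ ℤ/6 ⊕ ℤ/12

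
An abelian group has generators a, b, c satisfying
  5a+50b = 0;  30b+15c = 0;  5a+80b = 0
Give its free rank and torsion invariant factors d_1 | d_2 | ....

Answer: M ≅ ℤ/5 ⊕ ℤ/15 ⊕ ℤ/30

Derivation:
rank_ℚ(R)=3; free=3−3=0
SNF(R) diag = [5, 15, 30] → torsion [5, 15, 30]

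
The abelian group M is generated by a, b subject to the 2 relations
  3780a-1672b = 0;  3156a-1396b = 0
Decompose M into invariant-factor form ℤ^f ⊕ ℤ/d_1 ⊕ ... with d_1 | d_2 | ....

rank_ℚ(R)=2; free=2−2=0
SNF(R) diag = [4, 12] → torsion [4, 12]

Answer: M ≅ ℤ/4 ⊕ ℤ/12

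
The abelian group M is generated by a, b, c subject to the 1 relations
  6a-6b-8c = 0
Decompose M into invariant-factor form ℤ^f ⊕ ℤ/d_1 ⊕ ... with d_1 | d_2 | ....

rank_ℚ(R)=1; free=3−1=2
SNF(R) diag = [2] → torsion [2]

Answer: M ≅ ℤ^2 ⊕ ℤ/2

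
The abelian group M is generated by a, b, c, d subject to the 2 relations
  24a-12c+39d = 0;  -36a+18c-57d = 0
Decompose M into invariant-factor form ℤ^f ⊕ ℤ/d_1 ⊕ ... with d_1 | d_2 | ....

Answer: M ≅ ℤ^2 ⊕ ℤ/3 ⊕ ℤ/6

Derivation:
rank_ℚ(R)=2; free=4−2=2
SNF(R) diag = [3, 6] → torsion [3, 6]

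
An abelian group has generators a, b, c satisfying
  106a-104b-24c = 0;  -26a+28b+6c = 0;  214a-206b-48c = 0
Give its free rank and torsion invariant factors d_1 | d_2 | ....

rank_ℚ(R)=3; free=3−3=0
SNF(R) diag = [2, 6, 6] → torsion [2, 6, 6]

Answer: M ≅ ℤ/2 ⊕ ℤ/6 ⊕ ℤ/6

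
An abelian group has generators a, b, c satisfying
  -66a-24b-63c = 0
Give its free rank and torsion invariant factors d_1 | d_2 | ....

Answer: M ≅ ℤ^2 ⊕ ℤ/3

Derivation:
rank_ℚ(R)=1; free=3−1=2
SNF(R) diag = [3] → torsion [3]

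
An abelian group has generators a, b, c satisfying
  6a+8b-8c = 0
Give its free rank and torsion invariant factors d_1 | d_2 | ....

rank_ℚ(R)=1; free=3−1=2
SNF(R) diag = [2] → torsion [2]

Answer: M ≅ ℤ^2 ⊕ ℤ/2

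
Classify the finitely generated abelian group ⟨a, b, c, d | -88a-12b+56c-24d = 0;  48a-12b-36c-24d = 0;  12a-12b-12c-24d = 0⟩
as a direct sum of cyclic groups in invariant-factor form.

Answer: M ≅ ℤ^1 ⊕ ℤ/4 ⊕ ℤ/12 ⊕ ℤ/12

Derivation:
rank_ℚ(R)=3; free=4−3=1
SNF(R) diag = [4, 12, 12] → torsion [4, 12, 12]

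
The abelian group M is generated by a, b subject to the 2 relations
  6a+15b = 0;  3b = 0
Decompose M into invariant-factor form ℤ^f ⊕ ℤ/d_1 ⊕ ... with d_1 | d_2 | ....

Answer: M ≅ ℤ/3 ⊕ ℤ/6

Derivation:
rank_ℚ(R)=2; free=2−2=0
SNF(R) diag = [3, 6] → torsion [3, 6]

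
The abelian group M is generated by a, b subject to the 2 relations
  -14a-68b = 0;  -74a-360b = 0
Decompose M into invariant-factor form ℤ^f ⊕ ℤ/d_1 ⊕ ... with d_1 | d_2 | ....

rank_ℚ(R)=2; free=2−2=0
SNF(R) diag = [2, 4] → torsion [2, 4]

Answer: M ≅ ℤ/2 ⊕ ℤ/4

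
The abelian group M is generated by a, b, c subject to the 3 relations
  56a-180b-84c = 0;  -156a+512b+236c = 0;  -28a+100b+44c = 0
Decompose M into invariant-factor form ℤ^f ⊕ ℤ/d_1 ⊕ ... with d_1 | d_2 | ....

Answer: M ≅ ℤ/4 ⊕ ℤ/4 ⊕ ℤ/4

Derivation:
rank_ℚ(R)=3; free=3−3=0
SNF(R) diag = [4, 4, 4] → torsion [4, 4, 4]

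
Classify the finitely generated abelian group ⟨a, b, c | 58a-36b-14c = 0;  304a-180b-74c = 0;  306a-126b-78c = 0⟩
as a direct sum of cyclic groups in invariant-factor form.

Answer: M ≅ ℤ/2 ⊕ ℤ/6 ⊕ ℤ/18

Derivation:
rank_ℚ(R)=3; free=3−3=0
SNF(R) diag = [2, 6, 18] → torsion [2, 6, 18]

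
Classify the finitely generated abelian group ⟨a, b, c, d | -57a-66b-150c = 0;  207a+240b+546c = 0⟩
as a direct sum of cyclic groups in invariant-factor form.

rank_ℚ(R)=2; free=4−2=2
SNF(R) diag = [3, 6] → torsion [3, 6]

Answer: M ≅ ℤ^2 ⊕ ℤ/3 ⊕ ℤ/6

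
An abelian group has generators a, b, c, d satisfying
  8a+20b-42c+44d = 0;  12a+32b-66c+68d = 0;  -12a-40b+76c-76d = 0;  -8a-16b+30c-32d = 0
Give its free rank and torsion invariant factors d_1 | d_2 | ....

rank_ℚ(R)=4; free=4−4=0
SNF(R) diag = [2, 4, 4, 8] → torsion [2, 4, 4, 8]

Answer: M ≅ ℤ/2 ⊕ ℤ/4 ⊕ ℤ/4 ⊕ ℤ/8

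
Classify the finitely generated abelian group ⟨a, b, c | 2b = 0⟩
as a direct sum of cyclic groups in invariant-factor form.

Answer: M ≅ ℤ^2 ⊕ ℤ/2

Derivation:
rank_ℚ(R)=1; free=3−1=2
SNF(R) diag = [2] → torsion [2]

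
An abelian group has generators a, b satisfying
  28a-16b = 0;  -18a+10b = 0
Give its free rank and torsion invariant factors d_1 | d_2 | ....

Answer: M ≅ ℤ/2 ⊕ ℤ/4

Derivation:
rank_ℚ(R)=2; free=2−2=0
SNF(R) diag = [2, 4] → torsion [2, 4]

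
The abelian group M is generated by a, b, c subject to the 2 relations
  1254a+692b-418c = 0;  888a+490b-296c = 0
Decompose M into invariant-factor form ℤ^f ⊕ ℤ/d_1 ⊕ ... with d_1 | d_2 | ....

Answer: M ≅ ℤ^1 ⊕ ℤ/2 ⊕ ℤ/6

Derivation:
rank_ℚ(R)=2; free=3−2=1
SNF(R) diag = [2, 6] → torsion [2, 6]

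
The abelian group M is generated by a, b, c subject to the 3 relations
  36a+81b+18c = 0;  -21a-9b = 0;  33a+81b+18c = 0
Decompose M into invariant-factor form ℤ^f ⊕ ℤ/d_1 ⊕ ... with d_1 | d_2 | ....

rank_ℚ(R)=3; free=3−3=0
SNF(R) diag = [3, 9, 18] → torsion [3, 9, 18]

Answer: M ≅ ℤ/3 ⊕ ℤ/9 ⊕ ℤ/18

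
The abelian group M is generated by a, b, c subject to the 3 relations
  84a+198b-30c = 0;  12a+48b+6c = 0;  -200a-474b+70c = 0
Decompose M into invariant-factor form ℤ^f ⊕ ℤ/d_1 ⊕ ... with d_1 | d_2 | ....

Answer: M ≅ ℤ/2 ⊕ ℤ/6 ⊕ ℤ/12

Derivation:
rank_ℚ(R)=3; free=3−3=0
SNF(R) diag = [2, 6, 12] → torsion [2, 6, 12]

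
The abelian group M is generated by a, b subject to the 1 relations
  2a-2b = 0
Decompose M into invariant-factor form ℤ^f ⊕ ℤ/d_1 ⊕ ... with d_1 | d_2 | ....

Answer: M ≅ ℤ^1 ⊕ ℤ/2

Derivation:
rank_ℚ(R)=1; free=2−1=1
SNF(R) diag = [2] → torsion [2]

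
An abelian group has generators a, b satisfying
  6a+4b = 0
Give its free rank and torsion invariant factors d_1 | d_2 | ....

rank_ℚ(R)=1; free=2−1=1
SNF(R) diag = [2] → torsion [2]

Answer: M ≅ ℤ^1 ⊕ ℤ/2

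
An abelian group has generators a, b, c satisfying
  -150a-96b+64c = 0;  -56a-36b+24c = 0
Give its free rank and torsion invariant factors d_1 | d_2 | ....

Answer: M ≅ ℤ^1 ⊕ ℤ/2 ⊕ ℤ/4

Derivation:
rank_ℚ(R)=2; free=3−2=1
SNF(R) diag = [2, 4] → torsion [2, 4]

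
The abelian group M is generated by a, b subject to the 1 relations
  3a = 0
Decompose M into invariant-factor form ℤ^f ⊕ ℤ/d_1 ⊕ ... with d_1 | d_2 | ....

Answer: M ≅ ℤ^1 ⊕ ℤ/3

Derivation:
rank_ℚ(R)=1; free=2−1=1
SNF(R) diag = [3] → torsion [3]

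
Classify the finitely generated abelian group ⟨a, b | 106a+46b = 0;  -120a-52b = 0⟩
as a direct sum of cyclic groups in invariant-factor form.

Answer: M ≅ ℤ/2 ⊕ ℤ/4

Derivation:
rank_ℚ(R)=2; free=2−2=0
SNF(R) diag = [2, 4] → torsion [2, 4]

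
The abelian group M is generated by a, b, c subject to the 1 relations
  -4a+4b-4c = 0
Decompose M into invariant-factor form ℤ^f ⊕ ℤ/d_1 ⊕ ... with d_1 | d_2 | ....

rank_ℚ(R)=1; free=3−1=2
SNF(R) diag = [4] → torsion [4]

Answer: M ≅ ℤ^2 ⊕ ℤ/4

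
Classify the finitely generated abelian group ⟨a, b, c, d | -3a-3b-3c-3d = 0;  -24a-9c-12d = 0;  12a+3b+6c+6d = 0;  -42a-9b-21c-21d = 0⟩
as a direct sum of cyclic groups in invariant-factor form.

Answer: M ≅ ℤ/3 ⊕ ℤ/3 ⊕ ℤ/3 ⊕ ℤ/3

Derivation:
rank_ℚ(R)=4; free=4−4=0
SNF(R) diag = [3, 3, 3, 3] → torsion [3, 3, 3, 3]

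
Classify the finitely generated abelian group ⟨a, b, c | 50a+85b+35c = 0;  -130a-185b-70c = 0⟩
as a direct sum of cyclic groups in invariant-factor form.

Answer: M ≅ ℤ^1 ⊕ ℤ/5 ⊕ ℤ/15

Derivation:
rank_ℚ(R)=2; free=3−2=1
SNF(R) diag = [5, 15] → torsion [5, 15]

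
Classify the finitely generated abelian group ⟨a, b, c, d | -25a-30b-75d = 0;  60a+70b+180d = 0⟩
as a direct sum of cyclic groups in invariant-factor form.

Answer: M ≅ ℤ^2 ⊕ ℤ/5 ⊕ ℤ/10

Derivation:
rank_ℚ(R)=2; free=4−2=2
SNF(R) diag = [5, 10] → torsion [5, 10]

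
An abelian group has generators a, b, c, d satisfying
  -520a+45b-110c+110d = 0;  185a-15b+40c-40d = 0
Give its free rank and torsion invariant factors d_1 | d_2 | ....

Answer: M ≅ ℤ^2 ⊕ ℤ/5 ⊕ ℤ/15

Derivation:
rank_ℚ(R)=2; free=4−2=2
SNF(R) diag = [5, 15] → torsion [5, 15]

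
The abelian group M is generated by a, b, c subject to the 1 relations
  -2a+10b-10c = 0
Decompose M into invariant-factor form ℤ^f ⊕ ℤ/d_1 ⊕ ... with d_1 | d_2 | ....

Answer: M ≅ ℤ^2 ⊕ ℤ/2

Derivation:
rank_ℚ(R)=1; free=3−1=2
SNF(R) diag = [2] → torsion [2]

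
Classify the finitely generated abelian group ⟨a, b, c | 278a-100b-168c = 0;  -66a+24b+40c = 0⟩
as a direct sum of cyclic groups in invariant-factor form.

Answer: M ≅ ℤ^1 ⊕ ℤ/2 ⊕ ℤ/4

Derivation:
rank_ℚ(R)=2; free=3−2=1
SNF(R) diag = [2, 4] → torsion [2, 4]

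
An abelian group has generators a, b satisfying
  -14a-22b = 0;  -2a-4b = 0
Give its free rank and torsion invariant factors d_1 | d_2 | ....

Answer: M ≅ ℤ/2 ⊕ ℤ/6

Derivation:
rank_ℚ(R)=2; free=2−2=0
SNF(R) diag = [2, 6] → torsion [2, 6]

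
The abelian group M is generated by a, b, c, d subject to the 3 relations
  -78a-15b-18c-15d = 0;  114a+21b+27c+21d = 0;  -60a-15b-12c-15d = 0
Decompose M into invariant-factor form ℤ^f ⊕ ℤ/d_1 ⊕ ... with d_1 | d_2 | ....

rank_ℚ(R)=3; free=4−3=1
SNF(R) diag = [3, 3, 6] → torsion [3, 3, 6]

Answer: M ≅ ℤ^1 ⊕ ℤ/3 ⊕ ℤ/3 ⊕ ℤ/6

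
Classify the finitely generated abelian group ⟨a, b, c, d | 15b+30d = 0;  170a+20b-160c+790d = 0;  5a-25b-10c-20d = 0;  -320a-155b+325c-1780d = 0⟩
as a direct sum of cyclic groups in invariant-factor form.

rank_ℚ(R)=4; free=4−4=0
SNF(R) diag = [5, 15, 45, 90] → torsion [5, 15, 45, 90]

Answer: M ≅ ℤ/5 ⊕ ℤ/15 ⊕ ℤ/45 ⊕ ℤ/90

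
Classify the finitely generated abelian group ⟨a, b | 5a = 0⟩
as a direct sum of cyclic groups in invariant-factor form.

Answer: M ≅ ℤ^1 ⊕ ℤ/5

Derivation:
rank_ℚ(R)=1; free=2−1=1
SNF(R) diag = [5] → torsion [5]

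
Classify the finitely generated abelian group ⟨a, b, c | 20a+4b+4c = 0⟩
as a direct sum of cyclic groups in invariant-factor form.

rank_ℚ(R)=1; free=3−1=2
SNF(R) diag = [4] → torsion [4]

Answer: M ≅ ℤ^2 ⊕ ℤ/4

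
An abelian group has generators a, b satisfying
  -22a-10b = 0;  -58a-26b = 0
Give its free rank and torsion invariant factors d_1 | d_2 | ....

rank_ℚ(R)=2; free=2−2=0
SNF(R) diag = [2, 4] → torsion [2, 4]

Answer: M ≅ ℤ/2 ⊕ ℤ/4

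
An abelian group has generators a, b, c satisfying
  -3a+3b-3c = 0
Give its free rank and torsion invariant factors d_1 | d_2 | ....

rank_ℚ(R)=1; free=3−1=2
SNF(R) diag = [3] → torsion [3]

Answer: M ≅ ℤ^2 ⊕ ℤ/3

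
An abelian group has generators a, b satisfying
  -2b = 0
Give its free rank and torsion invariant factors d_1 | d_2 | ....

rank_ℚ(R)=1; free=2−1=1
SNF(R) diag = [2] → torsion [2]

Answer: M ≅ ℤ^1 ⊕ ℤ/2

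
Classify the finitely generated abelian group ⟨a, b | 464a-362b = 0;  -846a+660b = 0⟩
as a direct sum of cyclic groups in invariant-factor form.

rank_ℚ(R)=2; free=2−2=0
SNF(R) diag = [2, 6] → torsion [2, 6]

Answer: M ≅ ℤ/2 ⊕ ℤ/6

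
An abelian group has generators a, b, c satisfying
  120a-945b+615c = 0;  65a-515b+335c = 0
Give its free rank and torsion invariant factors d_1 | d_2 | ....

Answer: M ≅ ℤ^1 ⊕ ℤ/5 ⊕ ℤ/15

Derivation:
rank_ℚ(R)=2; free=3−2=1
SNF(R) diag = [5, 15] → torsion [5, 15]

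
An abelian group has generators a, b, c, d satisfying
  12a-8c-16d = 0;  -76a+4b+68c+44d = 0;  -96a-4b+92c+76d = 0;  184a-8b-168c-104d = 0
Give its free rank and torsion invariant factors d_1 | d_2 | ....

rank_ℚ(R)=4; free=4−4=0
SNF(R) diag = [4, 4, 8, 16] → torsion [4, 4, 8, 16]

Answer: M ≅ ℤ/4 ⊕ ℤ/4 ⊕ ℤ/8 ⊕ ℤ/16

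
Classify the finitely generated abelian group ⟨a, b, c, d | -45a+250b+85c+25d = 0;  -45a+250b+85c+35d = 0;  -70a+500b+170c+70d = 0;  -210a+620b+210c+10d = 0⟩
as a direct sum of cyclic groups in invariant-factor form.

rank_ℚ(R)=4; free=4−4=0
SNF(R) diag = [5, 10, 20, 40] → torsion [5, 10, 20, 40]

Answer: M ≅ ℤ/5 ⊕ ℤ/10 ⊕ ℤ/20 ⊕ ℤ/40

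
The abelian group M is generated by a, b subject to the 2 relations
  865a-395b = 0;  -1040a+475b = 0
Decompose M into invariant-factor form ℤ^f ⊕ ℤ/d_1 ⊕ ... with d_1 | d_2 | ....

Answer: M ≅ ℤ/5 ⊕ ℤ/15

Derivation:
rank_ℚ(R)=2; free=2−2=0
SNF(R) diag = [5, 15] → torsion [5, 15]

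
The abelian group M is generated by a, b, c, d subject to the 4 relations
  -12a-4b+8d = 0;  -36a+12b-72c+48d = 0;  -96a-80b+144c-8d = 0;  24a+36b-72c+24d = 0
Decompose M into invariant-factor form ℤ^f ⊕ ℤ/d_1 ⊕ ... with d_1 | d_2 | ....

rank_ℚ(R)=4; free=4−4=0
SNF(R) diag = [4, 12, 24, 72] → torsion [4, 12, 24, 72]

Answer: M ≅ ℤ/4 ⊕ ℤ/12 ⊕ ℤ/24 ⊕ ℤ/72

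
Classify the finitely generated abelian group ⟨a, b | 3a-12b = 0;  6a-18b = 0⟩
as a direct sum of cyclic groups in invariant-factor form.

rank_ℚ(R)=2; free=2−2=0
SNF(R) diag = [3, 6] → torsion [3, 6]

Answer: M ≅ ℤ/3 ⊕ ℤ/6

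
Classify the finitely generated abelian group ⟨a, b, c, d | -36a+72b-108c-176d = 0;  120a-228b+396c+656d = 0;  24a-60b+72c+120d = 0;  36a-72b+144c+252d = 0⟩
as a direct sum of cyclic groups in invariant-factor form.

rank_ℚ(R)=4; free=4−4=0
SNF(R) diag = [4, 12, 36, 36] → torsion [4, 12, 36, 36]

Answer: M ≅ ℤ/4 ⊕ ℤ/12 ⊕ ℤ/36 ⊕ ℤ/36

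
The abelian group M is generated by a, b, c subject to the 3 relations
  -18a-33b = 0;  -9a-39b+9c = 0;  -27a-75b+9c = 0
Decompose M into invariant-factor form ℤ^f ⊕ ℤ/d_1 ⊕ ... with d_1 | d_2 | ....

rank_ℚ(R)=3; free=3−3=0
SNF(R) diag = [3, 9, 18] → torsion [3, 9, 18]

Answer: M ≅ ℤ/3 ⊕ ℤ/9 ⊕ ℤ/18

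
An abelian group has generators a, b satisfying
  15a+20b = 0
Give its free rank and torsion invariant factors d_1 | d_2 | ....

rank_ℚ(R)=1; free=2−1=1
SNF(R) diag = [5] → torsion [5]

Answer: M ≅ ℤ^1 ⊕ ℤ/5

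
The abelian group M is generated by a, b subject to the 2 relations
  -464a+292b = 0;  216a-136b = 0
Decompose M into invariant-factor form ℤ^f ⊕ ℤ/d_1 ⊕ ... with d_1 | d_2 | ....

Answer: M ≅ ℤ/4 ⊕ ℤ/8

Derivation:
rank_ℚ(R)=2; free=2−2=0
SNF(R) diag = [4, 8] → torsion [4, 8]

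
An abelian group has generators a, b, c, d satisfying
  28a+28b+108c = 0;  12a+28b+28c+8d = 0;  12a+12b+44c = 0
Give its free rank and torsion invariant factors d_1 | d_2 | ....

rank_ℚ(R)=3; free=4−3=1
SNF(R) diag = [4, 8, 16] → torsion [4, 8, 16]

Answer: M ≅ ℤ^1 ⊕ ℤ/4 ⊕ ℤ/8 ⊕ ℤ/16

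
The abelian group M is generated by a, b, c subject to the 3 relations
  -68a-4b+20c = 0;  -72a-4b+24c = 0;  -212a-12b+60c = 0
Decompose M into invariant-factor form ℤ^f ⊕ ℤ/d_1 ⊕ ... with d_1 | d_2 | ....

Answer: M ≅ ℤ/4 ⊕ ℤ/4 ⊕ ℤ/8

Derivation:
rank_ℚ(R)=3; free=3−3=0
SNF(R) diag = [4, 4, 8] → torsion [4, 4, 8]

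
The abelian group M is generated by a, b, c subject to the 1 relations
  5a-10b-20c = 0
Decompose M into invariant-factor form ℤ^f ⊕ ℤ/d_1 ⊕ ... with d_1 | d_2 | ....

Answer: M ≅ ℤ^2 ⊕ ℤ/5

Derivation:
rank_ℚ(R)=1; free=3−1=2
SNF(R) diag = [5] → torsion [5]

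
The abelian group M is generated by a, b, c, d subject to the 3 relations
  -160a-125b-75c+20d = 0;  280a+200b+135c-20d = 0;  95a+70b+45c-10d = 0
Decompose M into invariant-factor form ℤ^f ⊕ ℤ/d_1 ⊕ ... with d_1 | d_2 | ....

rank_ℚ(R)=3; free=4−3=1
SNF(R) diag = [5, 15, 15] → torsion [5, 15, 15]

Answer: M ≅ ℤ^1 ⊕ ℤ/5 ⊕ ℤ/15 ⊕ ℤ/15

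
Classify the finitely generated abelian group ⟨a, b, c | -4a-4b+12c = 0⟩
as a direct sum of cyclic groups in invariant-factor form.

rank_ℚ(R)=1; free=3−1=2
SNF(R) diag = [4] → torsion [4]

Answer: M ≅ ℤ^2 ⊕ ℤ/4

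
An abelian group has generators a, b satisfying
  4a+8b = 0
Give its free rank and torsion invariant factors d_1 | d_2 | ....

Answer: M ≅ ℤ^1 ⊕ ℤ/4

Derivation:
rank_ℚ(R)=1; free=2−1=1
SNF(R) diag = [4] → torsion [4]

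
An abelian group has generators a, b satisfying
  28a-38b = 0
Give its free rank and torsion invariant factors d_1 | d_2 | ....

rank_ℚ(R)=1; free=2−1=1
SNF(R) diag = [2] → torsion [2]

Answer: M ≅ ℤ^1 ⊕ ℤ/2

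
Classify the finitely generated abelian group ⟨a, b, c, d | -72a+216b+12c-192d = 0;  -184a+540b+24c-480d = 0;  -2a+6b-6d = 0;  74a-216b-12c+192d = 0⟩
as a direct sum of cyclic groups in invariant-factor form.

rank_ℚ(R)=4; free=4−4=0
SNF(R) diag = [2, 6, 12, 12] → torsion [2, 6, 12, 12]

Answer: M ≅ ℤ/2 ⊕ ℤ/6 ⊕ ℤ/12 ⊕ ℤ/12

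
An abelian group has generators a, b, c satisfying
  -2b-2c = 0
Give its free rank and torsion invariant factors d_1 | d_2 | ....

Answer: M ≅ ℤ^2 ⊕ ℤ/2

Derivation:
rank_ℚ(R)=1; free=3−1=2
SNF(R) diag = [2] → torsion [2]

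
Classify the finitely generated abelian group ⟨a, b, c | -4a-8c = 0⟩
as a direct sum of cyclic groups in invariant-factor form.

rank_ℚ(R)=1; free=3−1=2
SNF(R) diag = [4] → torsion [4]

Answer: M ≅ ℤ^2 ⊕ ℤ/4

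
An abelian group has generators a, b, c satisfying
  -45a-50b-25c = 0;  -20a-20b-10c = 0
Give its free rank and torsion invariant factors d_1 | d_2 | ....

Answer: M ≅ ℤ^1 ⊕ ℤ/5 ⊕ ℤ/10

Derivation:
rank_ℚ(R)=2; free=3−2=1
SNF(R) diag = [5, 10] → torsion [5, 10]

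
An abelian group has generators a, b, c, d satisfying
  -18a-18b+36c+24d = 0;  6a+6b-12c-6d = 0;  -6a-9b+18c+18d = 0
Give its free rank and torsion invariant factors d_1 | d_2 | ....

rank_ℚ(R)=3; free=4−3=1
SNF(R) diag = [3, 6, 6] → torsion [3, 6, 6]

Answer: M ≅ ℤ^1 ⊕ ℤ/3 ⊕ ℤ/6 ⊕ ℤ/6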